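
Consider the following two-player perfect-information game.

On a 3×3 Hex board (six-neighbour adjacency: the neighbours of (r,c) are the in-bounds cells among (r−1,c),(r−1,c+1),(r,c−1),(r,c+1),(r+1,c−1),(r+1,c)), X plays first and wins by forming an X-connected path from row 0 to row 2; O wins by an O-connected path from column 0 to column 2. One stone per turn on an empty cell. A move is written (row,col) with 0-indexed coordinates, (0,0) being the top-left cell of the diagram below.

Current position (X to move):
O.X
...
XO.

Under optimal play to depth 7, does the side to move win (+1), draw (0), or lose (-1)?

value(O.X/.../XO., X) = +1

ply 1, X at O.X/.../XO. | (0,1)=+1→OXX/.../XO.*; (1,0)=+1→O.X/X../XO.; (1,1)=+1→O.X/.X./XO.; (1,2)=+1→O.X/..X/XO.; (2,2)=+1→O.X/.../XOX
ply 2, O at OXX/.../XO. | (1,0)=-1→OXX/O../XO.*; (1,1)=-1→OXX/.O./XO.; (1,2)=-1→OXX/..O/XO.; (2,2)=-1→OXX/.../XOO
ply 3, X at OXX/O../XO. | (1,1)=+1→OXX/OX./XO.*; (1,2)=+1→OXX/O.X/XO.; (2,2)=+1→OXX/O../XOX
ply 4: OXX/OX./XO. is terminal -1 (O); from O.X/.../XO. depth 7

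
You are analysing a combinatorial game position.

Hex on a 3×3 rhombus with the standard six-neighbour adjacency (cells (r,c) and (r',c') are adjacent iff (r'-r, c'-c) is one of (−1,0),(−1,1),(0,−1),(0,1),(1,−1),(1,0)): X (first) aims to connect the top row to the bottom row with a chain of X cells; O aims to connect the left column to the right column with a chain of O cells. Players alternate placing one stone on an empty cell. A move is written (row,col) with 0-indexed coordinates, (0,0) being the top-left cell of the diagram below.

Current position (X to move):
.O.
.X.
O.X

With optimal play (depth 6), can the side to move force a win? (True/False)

X winning at [.O./.X./O.X]: True

[.O./.X./O.X] X move#1: (0,0):+1/XO./.X./O.X*, (0,2):+1/.OX/.X./O.X, (1,0):+1/.O./XX./O.X, (1,2):-1/.O./.XX/O.X, (2,1):-1/.O./.X./OXX
[XO./.X./O.X] O move#2: (0,2):-1/XOO/.X./O.X*, (1,0):-1/XO./OX./O.X, (1,2):-1/XO./.XO/O.X, (2,1):-1/XO./.X./OOX
[XOO/.X./O.X] X move#3: (1,0):+1/XOO/XX./O.X*, (1,2):-1/XOO/.XX/O.X, (2,1):-1/XOO/.X./OXX
[XOO/XX./O.X] O move#4: (1,2):-1/XOO/XXO/O.X*, (2,1):-1/XOO/XX./OOX
[XOO/XXO/O.X] X move#5: (2,1):+1/XOO/XXO/OXX*
[XOO/XXO/OXX] end (terminal -1, O#6); searched .O./.X./O.X to 6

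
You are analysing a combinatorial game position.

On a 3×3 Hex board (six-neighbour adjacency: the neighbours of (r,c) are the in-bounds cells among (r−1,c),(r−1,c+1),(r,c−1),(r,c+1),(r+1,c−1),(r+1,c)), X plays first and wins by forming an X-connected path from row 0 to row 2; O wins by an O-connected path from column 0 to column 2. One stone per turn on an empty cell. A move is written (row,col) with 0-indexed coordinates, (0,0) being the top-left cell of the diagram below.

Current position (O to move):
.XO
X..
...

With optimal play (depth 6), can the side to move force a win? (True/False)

O winning at [.XO/X../...]: True

p1 O@[.XO/X../...]: (0,0)[OXO/X../...]-1 (1,1)[.XO/XO./...]-1 (1,2)[.XO/X.O/...]-1 (2,0)[.XO/X../O..]+1* (2,1)[.XO/X../.O.]-1 (2,2)[.XO/X../..O]-1
p2 X@[.XO/X../O..]: (0,0)[XXO/X../O..]-1* (1,1)[.XO/XX./O..]-1 (1,2)[.XO/X.X/O..]-1 (2,1)[.XO/X../OX.]-1 (2,2)[.XO/X../O.X]-1
p3 O@[XXO/X../O..]: (1,1)[XXO/XO./O..]+1* (1,2)[XXO/X.O/O..]+1 (2,1)[XXO/X../OO.]+1 (2,2)[XXO/X../O.O]+1
p4 X@[XXO/XO./O..] terminal -1; root [.XO/X../...] d6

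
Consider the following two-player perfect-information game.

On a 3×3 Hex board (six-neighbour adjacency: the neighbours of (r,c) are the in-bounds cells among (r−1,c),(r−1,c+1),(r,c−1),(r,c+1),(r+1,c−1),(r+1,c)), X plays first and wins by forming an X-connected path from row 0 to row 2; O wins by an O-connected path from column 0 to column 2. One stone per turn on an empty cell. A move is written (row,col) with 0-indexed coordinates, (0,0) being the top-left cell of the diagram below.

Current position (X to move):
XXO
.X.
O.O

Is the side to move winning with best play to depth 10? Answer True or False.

X winning at [XXO/.X./O.O]: True

[XXO/.X./O.O] X move#1: (1,0):-1/XXO/XX./O.O, (1,2):-1/XXO/.XX/O.O, (2,1):+1/XXO/.X./OXO*
[XXO/.X./OXO] end (terminal -1, O#2); searched XXO/.X./O.O to 10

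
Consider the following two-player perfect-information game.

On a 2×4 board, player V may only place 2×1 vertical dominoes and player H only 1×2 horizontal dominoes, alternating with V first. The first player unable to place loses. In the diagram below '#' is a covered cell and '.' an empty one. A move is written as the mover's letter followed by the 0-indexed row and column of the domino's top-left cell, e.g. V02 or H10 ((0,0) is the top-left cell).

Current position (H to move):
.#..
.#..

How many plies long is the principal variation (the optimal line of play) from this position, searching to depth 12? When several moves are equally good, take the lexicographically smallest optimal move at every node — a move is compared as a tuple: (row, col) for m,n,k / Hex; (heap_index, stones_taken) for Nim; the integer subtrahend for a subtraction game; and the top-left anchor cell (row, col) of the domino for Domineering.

PV length from [.#../.#..]: 3 plies

[.#../.#..] H move#1: H02:+1/.###/.#..*, H12:+1/.#../.###
[.###/.#..] V move#2: V00:-1/####/##..*
[####/##..] H move#3: H12:+1/####/####*
[####/####] end (terminal -1, V#4); searched .#../.#.. to 12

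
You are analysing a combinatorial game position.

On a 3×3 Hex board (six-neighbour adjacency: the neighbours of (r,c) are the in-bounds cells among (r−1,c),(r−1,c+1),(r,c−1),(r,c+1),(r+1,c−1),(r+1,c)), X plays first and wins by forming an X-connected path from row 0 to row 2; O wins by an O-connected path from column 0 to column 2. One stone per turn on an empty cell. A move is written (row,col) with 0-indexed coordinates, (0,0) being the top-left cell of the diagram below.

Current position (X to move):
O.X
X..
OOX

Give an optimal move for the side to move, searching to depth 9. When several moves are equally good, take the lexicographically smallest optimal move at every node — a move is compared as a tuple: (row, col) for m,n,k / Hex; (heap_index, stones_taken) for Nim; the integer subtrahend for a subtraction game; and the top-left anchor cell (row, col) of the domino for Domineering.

X's best at [O.X/X../OOX]: (1,2)

[O.X/X../OOX] X move#1: (0,1):-1/OXX/X../OOX, (1,1):-1/O.X/XX./OOX, (1,2):+1/O.X/X.X/OOX*
[O.X/X.X/OOX] end (terminal -1, O#2); searched O.X/X../OOX to 9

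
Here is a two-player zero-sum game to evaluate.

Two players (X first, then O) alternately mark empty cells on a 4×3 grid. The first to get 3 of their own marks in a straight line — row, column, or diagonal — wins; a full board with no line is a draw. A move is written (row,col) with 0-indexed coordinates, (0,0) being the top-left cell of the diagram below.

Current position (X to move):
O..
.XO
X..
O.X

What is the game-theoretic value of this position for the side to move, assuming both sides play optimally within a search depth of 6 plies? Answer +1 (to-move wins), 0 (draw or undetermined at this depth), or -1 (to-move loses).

value(O../.XO/X../O.X, X) = +1

ply 1, X at O../.XO/X../O.X | (0,1)=-1→OX./.XO/X../O.X; (0,2)=+1→O.X/.XO/X../O.X*; (1,0)=-1→O../XXO/X../O.X; (2,1)=+1→O../.XO/XX./O.X; (2,2)=-1→O../.XO/X.X/O.X; (3,1)=-1→O../.XO/X../OXX
ply 2: O.X/.XO/X../O.X is terminal -1 (O); from O../.XO/X../O.X depth 6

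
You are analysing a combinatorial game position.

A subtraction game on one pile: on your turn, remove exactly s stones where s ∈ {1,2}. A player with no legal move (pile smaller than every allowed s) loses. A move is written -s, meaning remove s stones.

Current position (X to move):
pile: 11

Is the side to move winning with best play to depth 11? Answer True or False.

X winning at [11]: True

[11] X move#1: -1:-1/10, -2:+1/9*
[9] O move#2: -1:-1/8*, -2:-1/7
[8] X move#3: -1:-1/7, -2:+1/6*
[6] O move#4: -1:-1/5*, -2:-1/4
[5] X move#5: -1:-1/4, -2:+1/3*
[3] O move#6: -1:-1/2*, -2:-1/1
[2] X move#7: -1:-1/1, -2:+1/0*
[0] end (terminal -1, O#8); searched 11 to 11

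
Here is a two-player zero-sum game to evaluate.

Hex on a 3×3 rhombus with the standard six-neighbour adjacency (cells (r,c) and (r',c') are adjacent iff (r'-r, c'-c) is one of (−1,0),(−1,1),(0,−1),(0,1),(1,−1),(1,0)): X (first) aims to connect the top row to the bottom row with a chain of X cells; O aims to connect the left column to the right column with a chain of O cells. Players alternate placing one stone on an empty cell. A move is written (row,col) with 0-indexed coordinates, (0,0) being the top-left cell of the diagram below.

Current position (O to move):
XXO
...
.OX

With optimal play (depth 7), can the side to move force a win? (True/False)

O winning at [XXO/.../.OX]: True

p1 O@[XXO/.../.OX]: (1,0)[XXO/O../.OX]-1 (1,1)[XXO/.O./.OX]+1* (1,2)[XXO/..O/.OX]-1 (2,0)[XXO/.../OOX]+1
p2 X@[XXO/.O./.OX]: (1,0)[XXO/XO./.OX]-1* (1,2)[XXO/.OX/.OX]-1 (2,0)[XXO/.O./XOX]-1
p3 O@[XXO/XO./.OX]: (1,2)[XXO/XOO/.OX]-1 (2,0)[XXO/XO./OOX]+1*
p4 X@[XXO/XO./OOX] terminal -1; root [XXO/.../.OX] d7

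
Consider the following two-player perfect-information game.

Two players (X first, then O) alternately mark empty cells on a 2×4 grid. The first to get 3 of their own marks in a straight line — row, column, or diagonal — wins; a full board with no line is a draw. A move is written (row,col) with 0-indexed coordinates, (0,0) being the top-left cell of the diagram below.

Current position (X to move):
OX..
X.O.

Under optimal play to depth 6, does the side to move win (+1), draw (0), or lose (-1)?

value(OX../X.O., X) = 0

p1 X@[OX../X.O.]: (0,2)[OXX./X.O.]+0* (0,3)[OX.X/X.O.]+0 (1,1)[OX../XXO.]+0 (1,3)[OX../X.OX]+0
p2 O@[OXX./X.O.]: (0,3)[OXXO/X.O.]+0* (1,1)[OXX./XOO.]-1 (1,3)[OXX./X.OO]-1
p3 X@[OXXO/X.O.]: (1,1)[OXXO/XXO.]+0* (1,3)[OXXO/X.OX]+0
p4 O@[OXXO/XXO.]: (1,3)[OXXO/XXOO]+0*
p5 X@[OXXO/XXOO] terminal +0; root [OX../X.O.] d6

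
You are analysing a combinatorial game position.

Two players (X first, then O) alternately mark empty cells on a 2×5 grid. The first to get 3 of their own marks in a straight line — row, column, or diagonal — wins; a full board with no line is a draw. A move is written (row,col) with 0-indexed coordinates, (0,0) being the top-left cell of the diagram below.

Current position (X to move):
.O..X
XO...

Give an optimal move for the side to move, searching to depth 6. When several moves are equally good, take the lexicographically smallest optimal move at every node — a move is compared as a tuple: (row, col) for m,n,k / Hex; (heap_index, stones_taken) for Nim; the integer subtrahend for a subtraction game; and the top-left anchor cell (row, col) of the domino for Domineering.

[.O..X/XO...] X move#1: (0,0):+0/XO..X/XO...*, (0,2):+0/.OX.X/XO..., (0,3):+0/.O.XX/XO..., (1,2):-1/.O..X/XOX.., (1,3):-1/.O..X/XO.X., (1,4):-1/.O..X/XO..X
[XO..X/XO...] O move#2: (0,2):+0/XOO.X/XO...*, (0,3):+0/XO.OX/XO..., (1,2):+0/XO..X/XOO.., (1,3):+0/XO..X/XO.O., (1,4):+0/XO..X/XO..O
[XOO.X/XO...] X move#3: (0,3):+0/XOOXX/XO...*, (1,2):-1/XOO.X/XOX.., (1,3):-1/XOO.X/XO.X., (1,4):-1/XOO.X/XO..X
[XOOXX/XO...] O move#4: (1,2):+0/XOOXX/XOO..*, (1,3):+0/XOOXX/XO.O., (1,4):+0/XOOXX/XO..O
[XOOXX/XOO..] X move#5: (1,3):+0/XOOXX/XOOX.*, (1,4):-1/XOOXX/XOO.X
[XOOXX/XOOX.] O move#6: (1,4):+0/XOOXX/XOOXO*
[XOOXX/XOOXO] end (terminal +0, X#7); searched .O..X/XO... to 6

X's best at [.O..X/XO...]: (0,0)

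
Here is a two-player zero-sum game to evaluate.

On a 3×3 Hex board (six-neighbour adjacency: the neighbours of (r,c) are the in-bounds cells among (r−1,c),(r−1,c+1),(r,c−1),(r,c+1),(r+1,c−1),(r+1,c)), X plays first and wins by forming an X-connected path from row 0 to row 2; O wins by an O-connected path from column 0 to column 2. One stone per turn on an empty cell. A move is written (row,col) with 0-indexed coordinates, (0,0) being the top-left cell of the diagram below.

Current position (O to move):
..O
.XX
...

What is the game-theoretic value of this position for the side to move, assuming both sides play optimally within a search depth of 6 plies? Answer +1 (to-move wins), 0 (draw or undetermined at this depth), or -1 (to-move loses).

value(..O/.XX/..., O) = +1

[..O/.XX/...] O move#1: (0,0):-1/O.O/.XX/..., (0,1):+1/.OO/.XX/...*, (1,0):-1/..O/OXX/..., (2,0):-1/..O/.XX/O.., (2,1):-1/..O/.XX/.O., (2,2):-1/..O/.XX/..O
[.OO/.XX/...] X move#2: (0,0):-1/XOO/.XX/...*, (1,0):-1/.OO/XXX/..., (2,0):-1/.OO/.XX/X.., (2,1):-1/.OO/.XX/.X., (2,2):-1/.OO/.XX/..X
[XOO/.XX/...] O move#3: (1,0):+1/XOO/OXX/...*, (2,0):-1/XOO/.XX/O.., (2,1):-1/XOO/.XX/.O., (2,2):-1/XOO/.XX/..O
[XOO/OXX/...] end (terminal -1, X#4); searched ..O/.XX/... to 6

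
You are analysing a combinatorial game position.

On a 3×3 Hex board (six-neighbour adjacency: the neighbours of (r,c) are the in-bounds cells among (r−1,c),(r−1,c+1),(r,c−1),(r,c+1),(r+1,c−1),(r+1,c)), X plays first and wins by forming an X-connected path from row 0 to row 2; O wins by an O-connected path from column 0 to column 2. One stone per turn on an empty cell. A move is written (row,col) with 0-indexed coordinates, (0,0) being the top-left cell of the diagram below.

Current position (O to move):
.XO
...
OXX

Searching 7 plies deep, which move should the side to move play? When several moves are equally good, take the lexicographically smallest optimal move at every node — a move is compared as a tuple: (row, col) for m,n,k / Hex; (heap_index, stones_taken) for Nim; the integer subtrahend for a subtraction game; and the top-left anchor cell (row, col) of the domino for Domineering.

O's best at [.XO/.../OXX]: (1,1)

[.XO/.../OXX] O move#1: (0,0):-1/OXO/.../OXX, (1,0):-1/.XO/O../OXX, (1,1):+1/.XO/.O./OXX*, (1,2):-1/.XO/..O/OXX
[.XO/.O./OXX] end (terminal -1, X#2); searched .XO/.../OXX to 7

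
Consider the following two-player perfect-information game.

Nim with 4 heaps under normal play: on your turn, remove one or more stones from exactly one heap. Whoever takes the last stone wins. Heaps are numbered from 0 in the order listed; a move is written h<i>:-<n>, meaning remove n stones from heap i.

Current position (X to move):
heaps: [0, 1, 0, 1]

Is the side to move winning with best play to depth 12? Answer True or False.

[(0,1,0,1)] X move#1: h1:-1:-1/(0,0,0,1)*, h3:-1:-1/(0,1,0,0)
[(0,0,0,1)] O move#2: h3:-1:+1/(0,0,0,0)*
[(0,0,0,0)] end (terminal -1, X#3); searched (0,1,0,1) to 12

X winning at [(0,1,0,1)]: False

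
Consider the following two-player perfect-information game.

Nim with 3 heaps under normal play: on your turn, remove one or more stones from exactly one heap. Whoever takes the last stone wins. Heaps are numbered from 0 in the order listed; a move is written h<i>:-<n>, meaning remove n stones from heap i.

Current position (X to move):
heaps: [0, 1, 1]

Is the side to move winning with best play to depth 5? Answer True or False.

[(0,1,1)] X move#1: h1:-1:-1/(0,0,1)*, h2:-1:-1/(0,1,0)
[(0,0,1)] O move#2: h2:-1:+1/(0,0,0)*
[(0,0,0)] end (terminal -1, X#3); searched (0,1,1) to 5

X winning at [(0,1,1)]: False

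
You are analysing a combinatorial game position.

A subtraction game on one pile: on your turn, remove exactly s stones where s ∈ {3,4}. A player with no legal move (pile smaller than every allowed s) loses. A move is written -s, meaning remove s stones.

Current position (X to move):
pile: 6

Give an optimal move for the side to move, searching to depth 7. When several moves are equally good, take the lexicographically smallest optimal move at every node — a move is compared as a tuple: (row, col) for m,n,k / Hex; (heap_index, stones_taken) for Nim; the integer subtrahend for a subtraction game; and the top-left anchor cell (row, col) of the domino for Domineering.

X's best at [6]: -4

[6] X move#1: -3:-1/3, -4:+1/2*
[2] end (terminal -1, O#2); searched 6 to 7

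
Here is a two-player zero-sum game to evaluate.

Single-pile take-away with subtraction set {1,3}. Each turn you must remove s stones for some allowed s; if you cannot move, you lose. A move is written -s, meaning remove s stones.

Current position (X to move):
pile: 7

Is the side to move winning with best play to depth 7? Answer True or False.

ply 1, X at 7 | -1=+1→6*; -3=+1→4
ply 2, O at 6 | -1=-1→5*; -3=-1→3
ply 3, X at 5 | -1=+1→4*; -3=+1→2
ply 4, O at 4 | -1=-1→3*; -3=-1→1
ply 5, X at 3 | -1=+1→2*; -3=+1→0
ply 6, O at 2 | -1=-1→1*
ply 7, X at 1 | -1=+1→0*
ply 8: 0 is terminal -1 (O); from 7 depth 7

X winning at [7]: True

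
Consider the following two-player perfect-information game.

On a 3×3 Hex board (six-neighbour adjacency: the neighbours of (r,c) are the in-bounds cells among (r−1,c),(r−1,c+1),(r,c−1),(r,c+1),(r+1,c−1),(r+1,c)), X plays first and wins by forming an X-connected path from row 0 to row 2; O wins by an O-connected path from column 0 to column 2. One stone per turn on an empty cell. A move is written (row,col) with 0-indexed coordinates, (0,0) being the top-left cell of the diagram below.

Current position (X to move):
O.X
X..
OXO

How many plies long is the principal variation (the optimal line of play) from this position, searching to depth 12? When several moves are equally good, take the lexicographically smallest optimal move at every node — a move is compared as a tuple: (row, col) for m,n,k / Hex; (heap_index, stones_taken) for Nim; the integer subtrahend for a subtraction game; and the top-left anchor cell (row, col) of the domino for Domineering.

ply 1, X at O.X/X../OXO | (0,1)=+1→OXX/X../OXO*; (1,1)=+1→O.X/XX./OXO; (1,2)=+1→O.X/X.X/OXO
ply 2, O at OXX/X../OXO | (1,1)=-1→OXX/XO./OXO*; (1,2)=-1→OXX/X.O/OXO
ply 3, X at OXX/XO./OXO | (1,2)=+1→OXX/XOX/OXO*
ply 4: OXX/XOX/OXO is terminal -1 (O); from O.X/X../OXO depth 12

PV length from [O.X/X../OXO]: 3 plies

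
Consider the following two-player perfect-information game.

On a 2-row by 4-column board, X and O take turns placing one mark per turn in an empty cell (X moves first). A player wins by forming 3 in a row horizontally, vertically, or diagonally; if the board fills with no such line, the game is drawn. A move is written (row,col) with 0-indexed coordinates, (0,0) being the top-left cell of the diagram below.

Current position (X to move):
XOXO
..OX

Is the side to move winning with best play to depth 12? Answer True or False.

X winning at [XOXO/..OX]: False

p1 X@[XOXO/..OX]: (1,0)[XOXO/X.OX]+0* (1,1)[XOXO/.XOX]+0
p2 O@[XOXO/X.OX]: (1,1)[XOXO/XOOX]+0*
p3 X@[XOXO/XOOX] terminal +0; root [XOXO/..OX] d12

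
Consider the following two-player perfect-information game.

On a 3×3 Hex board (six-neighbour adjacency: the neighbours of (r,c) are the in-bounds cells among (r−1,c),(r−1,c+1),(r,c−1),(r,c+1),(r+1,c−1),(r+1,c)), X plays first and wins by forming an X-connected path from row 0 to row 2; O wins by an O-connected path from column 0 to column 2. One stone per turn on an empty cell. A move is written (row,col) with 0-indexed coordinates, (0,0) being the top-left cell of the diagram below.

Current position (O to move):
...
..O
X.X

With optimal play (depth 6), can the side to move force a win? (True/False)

O winning at [.../..O/X.X]: True

ply 1, O at .../..O/X.X | (0,0)=-1→O../..O/X.X; (0,1)=+1→.O./..O/X.X*; (0,2)=-1→..O/..O/X.X; (1,0)=-1→.../O.O/X.X; (1,1)=-1→.../.OO/X.X; (2,1)=-1→.../..O/XOX
ply 2, X at .O./..O/X.X | (0,0)=-1→XO./..O/X.X*; (0,2)=-1→.OX/..O/X.X; (1,0)=-1→.O./X.O/X.X; (1,1)=-1→.O./.XO/X.X; (2,1)=-1→.O./..O/XXX
ply 3, O at XO./..O/X.X | (0,2)=-1→XOO/..O/X.X; (1,0)=+1→XO./O.O/X.X*; (1,1)=-1→XO./.OO/X.X; (2,1)=-1→XO./..O/XOX
ply 4, X at XO./O.O/X.X | (0,2)=-1→XOX/O.O/X.X*; (1,1)=-1→XO./OXO/X.X; (2,1)=-1→XO./O.O/XXX
ply 5, O at XOX/O.O/X.X | (1,1)=+1→XOX/OOO/X.X*; (2,1)=-1→XOX/O.O/XOX
ply 6: XOX/OOO/X.X is terminal -1 (X); from .../..O/X.X depth 6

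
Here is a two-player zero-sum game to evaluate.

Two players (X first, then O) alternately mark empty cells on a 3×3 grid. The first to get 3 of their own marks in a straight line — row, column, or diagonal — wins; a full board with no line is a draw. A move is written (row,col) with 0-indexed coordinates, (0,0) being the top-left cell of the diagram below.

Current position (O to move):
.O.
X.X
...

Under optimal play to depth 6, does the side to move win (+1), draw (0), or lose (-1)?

[.O./X.X/...] O move#1: (0,0):-1/OO./X.X/..., (0,2):-1/.OO/X.X/..., (1,1):+1/.O./XOX/...*, (2,0):-1/.O./X.X/O.., (2,1):-1/.O./X.X/.O., (2,2):-1/.O./X.X/..O
[.O./XOX/...] X move#2: (0,0):-1/XO./XOX/...*, (0,2):-1/.OX/XOX/..., (2,0):-1/.O./XOX/X.., (2,1):-1/.O./XOX/.X., (2,2):-1/.O./XOX/..X
[XO./XOX/...] O move#3: (0,2):-1/XOO/XOX/..., (2,0):+1/XO./XOX/O..*, (2,1):+1/XO./XOX/.O., (2,2):-1/XO./XOX/..O
[XO./XOX/O..] X move#4: (0,2):-1/XOX/XOX/O..*, (2,1):-1/XO./XOX/OX., (2,2):-1/XO./XOX/O.X
[XOX/XOX/O..] O move#5: (2,1):+1/XOX/XOX/OO.*, (2,2):+0/XOX/XOX/O.O
[XOX/XOX/OO.] end (terminal -1, X#6); searched .O./X.X/... to 6

value(.O./X.X/..., O) = +1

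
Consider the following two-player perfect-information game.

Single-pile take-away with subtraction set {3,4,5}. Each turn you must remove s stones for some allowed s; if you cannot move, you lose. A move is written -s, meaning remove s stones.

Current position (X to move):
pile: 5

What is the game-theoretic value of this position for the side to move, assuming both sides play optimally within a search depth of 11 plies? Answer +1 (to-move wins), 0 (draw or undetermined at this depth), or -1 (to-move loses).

value(5, X) = +1

ply 1, X at 5 | -3=+1→2*; -4=+1→1; -5=+1→0
ply 2: 2 is terminal -1 (O); from 5 depth 11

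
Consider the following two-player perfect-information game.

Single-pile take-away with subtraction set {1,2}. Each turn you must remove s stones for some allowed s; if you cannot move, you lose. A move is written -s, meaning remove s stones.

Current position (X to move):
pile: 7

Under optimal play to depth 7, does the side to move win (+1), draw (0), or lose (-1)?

value(7, X) = +1

ply 1, X at 7 | -1=+1→6*; -2=-1→5
ply 2, O at 6 | -1=-1→5*; -2=-1→4
ply 3, X at 5 | -1=-1→4; -2=+1→3*
ply 4, O at 3 | -1=-1→2*; -2=-1→1
ply 5, X at 2 | -1=-1→1; -2=+1→0*
ply 6: 0 is terminal -1 (O); from 7 depth 7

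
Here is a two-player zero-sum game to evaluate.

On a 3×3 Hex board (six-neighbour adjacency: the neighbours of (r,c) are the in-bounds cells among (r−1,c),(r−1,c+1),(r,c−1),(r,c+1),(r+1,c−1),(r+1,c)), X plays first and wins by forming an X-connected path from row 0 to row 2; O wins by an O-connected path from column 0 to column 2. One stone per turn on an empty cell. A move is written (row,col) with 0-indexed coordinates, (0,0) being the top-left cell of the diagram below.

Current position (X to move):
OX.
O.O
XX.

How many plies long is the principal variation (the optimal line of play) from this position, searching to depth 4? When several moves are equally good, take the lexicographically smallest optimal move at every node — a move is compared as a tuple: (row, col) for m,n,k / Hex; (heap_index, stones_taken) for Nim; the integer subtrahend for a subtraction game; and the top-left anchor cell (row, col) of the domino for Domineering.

p1 X@[OX./O.O/XX.]: (0,2)[OXX/O.O/XX.]-1 (1,1)[OX./OXO/XX.]+1* (2,2)[OX./O.O/XXX]-1
p2 O@[OX./OXO/XX.] terminal -1; root [OX./O.O/XX.] d4

PV length from [OX./O.O/XX.]: 1 ply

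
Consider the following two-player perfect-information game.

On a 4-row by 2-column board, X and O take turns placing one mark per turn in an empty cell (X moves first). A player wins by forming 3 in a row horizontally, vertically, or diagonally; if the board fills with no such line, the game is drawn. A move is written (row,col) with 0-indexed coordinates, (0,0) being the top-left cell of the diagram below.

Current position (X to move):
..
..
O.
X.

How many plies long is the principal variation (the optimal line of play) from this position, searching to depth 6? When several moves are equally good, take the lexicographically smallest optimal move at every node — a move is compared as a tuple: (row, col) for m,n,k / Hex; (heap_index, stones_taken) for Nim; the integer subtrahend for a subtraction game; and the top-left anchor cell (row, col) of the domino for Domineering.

ply 1, X at ../../O./X. | (0,0)=+0→X./../O./X.*; (0,1)=+0→.X/../O./X.; (1,0)=+0→../X./O./X.; (1,1)=+0→../.X/O./X.; (2,1)=+0→../../OX/X.; (3,1)=+0→../../O./XX
ply 2, O at X./../O./X. | (0,1)=+0→XO/../O./X.*; (1,0)=+0→X./O./O./X.; (1,1)=+0→X./.O/O./X.; (2,1)=+0→X./../OO/X.; (3,1)=+0→X./../O./XO
ply 3, X at XO/../O./X. | (1,0)=+0→XO/X./O./X.*; (1,1)=+0→XO/.X/O./X.; (2,1)=+0→XO/../OX/X.; (3,1)=+0→XO/../O./XX
ply 4, O at XO/X./O./X. | (1,1)=+0→XO/XO/O./X.*; (2,1)=+0→XO/X./OO/X.; (3,1)=+0→XO/X./O./XO
ply 5, X at XO/XO/O./X. | (2,1)=+0→XO/XO/OX/X.*; (3,1)=-1→XO/XO/O./XX
ply 6, O at XO/XO/OX/X. | (3,1)=+0→XO/XO/OX/XO*
ply 7: XO/XO/OX/XO is terminal +0 (X); from ../../O./X. depth 6

PV length from [../../O./X.]: 6 plies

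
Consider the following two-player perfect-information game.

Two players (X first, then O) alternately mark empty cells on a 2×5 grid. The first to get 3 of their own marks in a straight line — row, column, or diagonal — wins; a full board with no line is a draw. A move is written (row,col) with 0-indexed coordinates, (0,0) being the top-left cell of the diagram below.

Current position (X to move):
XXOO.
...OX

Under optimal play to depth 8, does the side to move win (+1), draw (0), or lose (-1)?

ply 1, X at XXOO./...OX | (0,4)=+0→XXOOX/...OX*; (1,0)=-1→XXOO./X..OX; (1,1)=-1→XXOO./.X.OX; (1,2)=-1→XXOO./..XOX
ply 2, O at XXOOX/...OX | (1,0)=+0→XXOOX/O..OX*; (1,1)=+0→XXOOX/.O.OX; (1,2)=+0→XXOOX/..OOX
ply 3, X at XXOOX/O..OX | (1,1)=+0→XXOOX/OX.OX*; (1,2)=+0→XXOOX/O.XOX
ply 4, O at XXOOX/OX.OX | (1,2)=+0→XXOOX/OXOOX*
ply 5: XXOOX/OXOOX is terminal +0 (X); from XXOO./...OX depth 8

value(XXOO./...OX, X) = 0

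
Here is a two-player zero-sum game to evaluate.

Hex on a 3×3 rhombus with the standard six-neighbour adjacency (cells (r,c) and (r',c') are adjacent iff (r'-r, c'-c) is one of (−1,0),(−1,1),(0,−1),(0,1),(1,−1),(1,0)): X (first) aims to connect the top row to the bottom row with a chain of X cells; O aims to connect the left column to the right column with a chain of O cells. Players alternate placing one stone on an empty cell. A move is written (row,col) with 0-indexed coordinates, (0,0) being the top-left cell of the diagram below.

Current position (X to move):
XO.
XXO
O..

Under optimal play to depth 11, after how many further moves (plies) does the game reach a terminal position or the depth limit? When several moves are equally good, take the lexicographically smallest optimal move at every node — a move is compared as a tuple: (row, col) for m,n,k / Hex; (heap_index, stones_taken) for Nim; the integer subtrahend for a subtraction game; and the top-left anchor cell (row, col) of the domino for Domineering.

p1 X@[XO./XXO/O..]: (0,2)[XOX/XXO/O..]-1 (2,1)[XO./XXO/OX.]+1* (2,2)[XO./XXO/O.X]-1
p2 O@[XO./XXO/OX.] terminal -1; root [XO./XXO/O..] d11

PV length from [XO./XXO/O..]: 1 ply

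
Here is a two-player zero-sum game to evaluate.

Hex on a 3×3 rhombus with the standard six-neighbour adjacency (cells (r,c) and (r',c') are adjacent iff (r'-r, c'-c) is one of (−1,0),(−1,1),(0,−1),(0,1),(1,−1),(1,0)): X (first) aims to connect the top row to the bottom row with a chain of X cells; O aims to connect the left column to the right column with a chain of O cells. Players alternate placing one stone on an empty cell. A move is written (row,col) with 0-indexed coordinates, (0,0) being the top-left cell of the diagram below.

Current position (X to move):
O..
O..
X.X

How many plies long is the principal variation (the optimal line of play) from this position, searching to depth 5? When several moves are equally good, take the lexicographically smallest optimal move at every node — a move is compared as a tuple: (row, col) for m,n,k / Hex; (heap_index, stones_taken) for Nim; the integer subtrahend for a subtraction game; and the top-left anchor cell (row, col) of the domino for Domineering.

PV length from [O../O../X.X]: 3 plies

ply 1, X at O../O../X.X | (0,1)=-1→OX./O../X.X; (0,2)=+1→O.X/O../X.X*; (1,1)=+1→O../OX./X.X; (1,2)=-1→O../O.X/X.X; (2,1)=-1→O../O../XXX
ply 2, O at O.X/O../X.X | (0,1)=-1→OOX/O../X.X*; (1,1)=-1→O.X/OO./X.X; (1,2)=-1→O.X/O.O/X.X; (2,1)=-1→O.X/O../XOX
ply 3, X at OOX/O../X.X | (1,1)=+1→OOX/OX./X.X*; (1,2)=+1→OOX/O.X/X.X; (2,1)=+1→OOX/O../XXX
ply 4: OOX/OX./X.X is terminal -1 (O); from O../O../X.X depth 5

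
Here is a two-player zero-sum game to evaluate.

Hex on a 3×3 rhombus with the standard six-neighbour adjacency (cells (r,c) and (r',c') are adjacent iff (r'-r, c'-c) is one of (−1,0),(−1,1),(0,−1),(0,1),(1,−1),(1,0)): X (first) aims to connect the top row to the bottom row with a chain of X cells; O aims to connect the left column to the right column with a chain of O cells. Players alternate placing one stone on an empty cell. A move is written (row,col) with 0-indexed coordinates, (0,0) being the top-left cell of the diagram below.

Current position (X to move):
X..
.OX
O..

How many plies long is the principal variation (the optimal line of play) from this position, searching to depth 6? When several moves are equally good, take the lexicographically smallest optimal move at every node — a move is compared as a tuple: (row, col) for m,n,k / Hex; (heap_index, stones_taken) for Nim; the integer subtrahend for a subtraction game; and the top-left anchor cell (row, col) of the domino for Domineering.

PV length from [X../.OX/O..]: 5 plies

ply 1, X at X../.OX/O.. | (0,1)=-1→XX./.OX/O..; (0,2)=+1→X.X/.OX/O..*; (1,0)=-1→X../XOX/O..; (2,1)=-1→X../.OX/OX.; (2,2)=-1→X../.OX/O.X
ply 2, O at X.X/.OX/O.. | (0,1)=-1→XOX/.OX/O..*; (1,0)=-1→X.X/OOX/O..; (2,1)=-1→X.X/.OX/OO.; (2,2)=-1→X.X/.OX/O.O
ply 3, X at XOX/.OX/O.. | (1,0)=+1→XOX/XOX/O..*; (2,1)=+1→XOX/.OX/OX.; (2,2)=+1→XOX/.OX/O.X
ply 4, O at XOX/XOX/O.. | (2,1)=-1→XOX/XOX/OO.*; (2,2)=-1→XOX/XOX/O.O
ply 5, X at XOX/XOX/OO. | (2,2)=+1→XOX/XOX/OOX*
ply 6: XOX/XOX/OOX is terminal -1 (O); from X../.OX/O.. depth 6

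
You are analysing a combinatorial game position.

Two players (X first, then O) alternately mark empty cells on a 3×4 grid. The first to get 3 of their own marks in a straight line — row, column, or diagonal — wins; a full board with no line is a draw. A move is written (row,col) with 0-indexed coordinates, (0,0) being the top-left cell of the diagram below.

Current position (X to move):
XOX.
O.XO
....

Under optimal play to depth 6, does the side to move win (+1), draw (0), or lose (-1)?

value(XOX./O.XO/...., X) = +1

ply 1, X at XOX./O.XO/.... | (0,3)=+1→XOXX/O.XO/....*; (1,1)=+1→XOX./OXXO/....; (2,0)=+1→XOX./O.XO/X...; (2,1)=+1→XOX./O.XO/.X..; (2,2)=+1→XOX./O.XO/..X.; (2,3)=+0→XOX./O.XO/...X
ply 2, O at XOXX/O.XO/.... | (1,1)=-1→XOXX/OOXO/....*; (2,0)=-1→XOXX/O.XO/O...; (2,1)=-1→XOXX/O.XO/.O..; (2,2)=-1→XOXX/O.XO/..O.; (2,3)=-1→XOXX/O.XO/...O
ply 3, X at XOXX/OOXO/.... | (2,0)=-1→XOXX/OOXO/X...; (2,1)=+1→XOXX/OOXO/.X..*; (2,2)=+1→XOXX/OOXO/..X.; (2,3)=-1→XOXX/OOXO/...X
ply 4: XOXX/OOXO/.X.. is terminal -1 (O); from XOX./O.XO/.... depth 6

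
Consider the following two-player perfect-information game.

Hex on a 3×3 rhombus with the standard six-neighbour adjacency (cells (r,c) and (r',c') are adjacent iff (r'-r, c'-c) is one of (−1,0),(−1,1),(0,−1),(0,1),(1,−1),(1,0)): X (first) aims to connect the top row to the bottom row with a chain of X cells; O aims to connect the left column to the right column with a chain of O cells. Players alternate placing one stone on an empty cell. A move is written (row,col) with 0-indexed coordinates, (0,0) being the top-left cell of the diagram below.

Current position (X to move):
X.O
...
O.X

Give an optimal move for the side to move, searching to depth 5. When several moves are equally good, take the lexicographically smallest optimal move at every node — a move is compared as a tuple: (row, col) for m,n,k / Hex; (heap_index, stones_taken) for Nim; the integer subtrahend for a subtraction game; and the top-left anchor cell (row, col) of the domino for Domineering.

ply 1, X at X.O/.../O.X | (0,1)=-1→XXO/.../O.X; (1,0)=-1→X.O/X../O.X; (1,1)=+1→X.O/.X./O.X*; (1,2)=-1→X.O/..X/O.X; (2,1)=-1→X.O/.../OXX
ply 2, O at X.O/.X./O.X | (0,1)=-1→XOO/.X./O.X*; (1,0)=-1→X.O/OX./O.X; (1,2)=-1→X.O/.XO/O.X; (2,1)=-1→X.O/.X./OOX
ply 3, X at XOO/.X./O.X | (1,0)=+1→XOO/XX./O.X*; (1,2)=-1→XOO/.XX/O.X; (2,1)=-1→XOO/.X./OXX
ply 4, O at XOO/XX./O.X | (1,2)=-1→XOO/XXO/O.X*; (2,1)=-1→XOO/XX./OOX
ply 5, X at XOO/XXO/O.X | (2,1)=+1→XOO/XXO/OXX*
ply 6: XOO/XXO/OXX is terminal -1 (O); from X.O/.../O.X depth 5

X's best at [X.O/.../O.X]: (1,1)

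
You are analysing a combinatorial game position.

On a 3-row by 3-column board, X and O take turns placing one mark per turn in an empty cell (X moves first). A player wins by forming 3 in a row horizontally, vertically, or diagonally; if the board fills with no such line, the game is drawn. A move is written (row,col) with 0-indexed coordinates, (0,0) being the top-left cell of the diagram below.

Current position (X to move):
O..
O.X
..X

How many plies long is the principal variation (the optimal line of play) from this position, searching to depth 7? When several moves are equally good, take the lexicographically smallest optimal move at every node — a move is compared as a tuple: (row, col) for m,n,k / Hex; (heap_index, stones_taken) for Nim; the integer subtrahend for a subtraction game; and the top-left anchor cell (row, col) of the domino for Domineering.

PV length from [O../O.X/..X]: 1 ply

[O../O.X/..X] X move#1: (0,1):-1/OX./O.X/..X, (0,2):+1/O.X/O.X/..X*, (1,1):-1/O../OXX/..X, (2,0):+1/O../O.X/X.X, (2,1):-1/O../O.X/.XX
[O.X/O.X/..X] end (terminal -1, O#2); searched O../O.X/..X to 7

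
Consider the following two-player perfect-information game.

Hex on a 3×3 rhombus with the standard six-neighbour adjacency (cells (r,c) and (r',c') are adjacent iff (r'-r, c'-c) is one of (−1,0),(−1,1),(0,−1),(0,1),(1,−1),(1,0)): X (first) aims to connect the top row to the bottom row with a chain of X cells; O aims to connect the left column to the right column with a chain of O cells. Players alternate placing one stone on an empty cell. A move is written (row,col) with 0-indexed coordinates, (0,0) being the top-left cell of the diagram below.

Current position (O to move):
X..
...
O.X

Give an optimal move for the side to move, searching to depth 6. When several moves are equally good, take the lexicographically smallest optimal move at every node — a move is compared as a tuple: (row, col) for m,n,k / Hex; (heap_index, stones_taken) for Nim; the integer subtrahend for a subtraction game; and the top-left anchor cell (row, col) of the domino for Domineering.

O's best at [X../.../O.X]: (1,1)

[X../.../O.X] O move#1: (0,1):-1/XO./.../O.X, (0,2):-1/X.O/.../O.X, (1,0):-1/X../O../O.X, (1,1):+1/X../.O./O.X*, (1,2):+1/X../..O/O.X, (2,1):-1/X../.../OOX
[X../.O./O.X] X move#2: (0,1):-1/XX./.O./O.X*, (0,2):-1/X.X/.O./O.X, (1,0):-1/X../XO./O.X, (1,2):-1/X../.OX/O.X, (2,1):-1/X../.O./OXX
[XX./.O./O.X] O move#3: (0,2):+1/XXO/.O./O.X*, (1,0):+1/XX./OO./O.X, (1,2):+1/XX./.OO/O.X, (2,1):+1/XX./.O./OOX
[XXO/.O./O.X] end (terminal -1, X#4); searched X../.../O.X to 6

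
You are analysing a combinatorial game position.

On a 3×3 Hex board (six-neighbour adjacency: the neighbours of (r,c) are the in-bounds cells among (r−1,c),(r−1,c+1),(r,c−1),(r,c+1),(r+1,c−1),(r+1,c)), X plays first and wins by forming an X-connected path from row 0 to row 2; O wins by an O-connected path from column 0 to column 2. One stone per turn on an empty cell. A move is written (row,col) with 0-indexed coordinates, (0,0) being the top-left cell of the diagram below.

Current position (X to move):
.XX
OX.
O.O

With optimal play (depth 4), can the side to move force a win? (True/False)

X winning at [.XX/OX./O.O]: True

ply 1, X at .XX/OX./O.O | (0,0)=-1→XXX/OX./O.O; (1,2)=-1→.XX/OXX/O.O; (2,1)=+1→.XX/OX./OXO*
ply 2: .XX/OX./OXO is terminal -1 (O); from .XX/OX./O.O depth 4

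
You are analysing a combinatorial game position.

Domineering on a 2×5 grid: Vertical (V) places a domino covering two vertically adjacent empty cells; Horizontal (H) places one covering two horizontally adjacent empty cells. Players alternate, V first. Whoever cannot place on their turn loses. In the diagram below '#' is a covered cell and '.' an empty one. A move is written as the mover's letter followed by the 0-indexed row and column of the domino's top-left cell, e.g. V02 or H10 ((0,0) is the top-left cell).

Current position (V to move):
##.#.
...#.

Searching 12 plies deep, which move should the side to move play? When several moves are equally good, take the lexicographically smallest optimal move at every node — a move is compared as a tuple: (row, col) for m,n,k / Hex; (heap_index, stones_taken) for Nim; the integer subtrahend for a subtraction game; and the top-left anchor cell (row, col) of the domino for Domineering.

ply 1, V at ##.#./...#. | V02=+1→####./..##.*; V04=-1→##.##/...##
ply 2, H at ####./..##. | H10=-1→####./####.*
ply 3, V at ####./####. | V04=+1→#####/#####*
ply 4: #####/##### is terminal -1 (H); from ##.#./...#. depth 12

V's best at [##.#./...#.]: V02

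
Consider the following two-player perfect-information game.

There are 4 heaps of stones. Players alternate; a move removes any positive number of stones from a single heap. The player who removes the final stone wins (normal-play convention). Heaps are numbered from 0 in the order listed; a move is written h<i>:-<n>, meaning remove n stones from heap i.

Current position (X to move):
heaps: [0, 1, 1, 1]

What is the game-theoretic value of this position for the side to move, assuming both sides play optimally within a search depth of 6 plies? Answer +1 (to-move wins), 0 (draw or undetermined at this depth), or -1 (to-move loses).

value((0,1,1,1), X) = +1

ply 1, X at (0,1,1,1) | h1:-1=+1→(0,0,1,1)*; h2:-1=+1→(0,1,0,1); h3:-1=+1→(0,1,1,0)
ply 2, O at (0,0,1,1) | h2:-1=-1→(0,0,0,1)*; h3:-1=-1→(0,0,1,0)
ply 3, X at (0,0,0,1) | h3:-1=+1→(0,0,0,0)*
ply 4: (0,0,0,0) is terminal -1 (O); from (0,1,1,1) depth 6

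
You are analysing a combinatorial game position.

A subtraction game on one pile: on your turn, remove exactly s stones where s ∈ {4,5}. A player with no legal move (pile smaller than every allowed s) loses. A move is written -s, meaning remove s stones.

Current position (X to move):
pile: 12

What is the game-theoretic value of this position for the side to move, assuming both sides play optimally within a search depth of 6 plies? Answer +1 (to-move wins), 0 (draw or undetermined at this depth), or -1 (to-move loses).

value(12, X) = -1

ply 1, X at 12 | -4=-1→8*; -5=-1→7
ply 2, O at 8 | -4=-1→4; -5=+1→3*
ply 3: 3 is terminal -1 (X); from 12 depth 6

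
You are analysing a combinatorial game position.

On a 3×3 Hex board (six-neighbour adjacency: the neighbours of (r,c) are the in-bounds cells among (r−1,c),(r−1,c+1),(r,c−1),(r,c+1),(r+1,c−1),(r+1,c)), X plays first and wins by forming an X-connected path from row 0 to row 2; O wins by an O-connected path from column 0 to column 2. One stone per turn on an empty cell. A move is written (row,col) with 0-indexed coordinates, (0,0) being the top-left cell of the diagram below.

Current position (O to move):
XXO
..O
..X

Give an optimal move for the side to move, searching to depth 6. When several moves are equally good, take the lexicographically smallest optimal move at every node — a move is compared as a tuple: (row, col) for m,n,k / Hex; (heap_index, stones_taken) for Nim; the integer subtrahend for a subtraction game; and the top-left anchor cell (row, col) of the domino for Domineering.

O's best at [XXO/..O/..X]: (1,1)

ply 1, O at XXO/..O/..X | (1,0)=-1→XXO/O.O/..X; (1,1)=+1→XXO/.OO/..X*; (2,0)=+1→XXO/..O/O.X; (2,1)=-1→XXO/..O/.OX
ply 2, X at XXO/.OO/..X | (1,0)=-1→XXO/XOO/..X*; (2,0)=-1→XXO/.OO/X.X; (2,1)=-1→XXO/.OO/.XX
ply 3, O at XXO/XOO/..X | (2,0)=+1→XXO/XOO/O.X*; (2,1)=-1→XXO/XOO/.OX
ply 4: XXO/XOO/O.X is terminal -1 (X); from XXO/..O/..X depth 6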